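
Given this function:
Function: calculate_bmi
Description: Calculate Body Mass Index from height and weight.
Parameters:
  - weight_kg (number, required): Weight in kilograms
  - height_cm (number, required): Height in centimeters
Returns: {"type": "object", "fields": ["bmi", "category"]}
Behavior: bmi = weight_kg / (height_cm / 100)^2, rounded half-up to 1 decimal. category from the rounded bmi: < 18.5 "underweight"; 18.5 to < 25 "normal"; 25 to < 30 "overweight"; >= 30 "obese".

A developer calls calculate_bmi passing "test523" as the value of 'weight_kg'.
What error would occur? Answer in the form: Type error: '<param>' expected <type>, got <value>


Spec: 'weight_kg' is declared as number; "test523" is a string.
Type error: 'weight_kg' expected number, got "test523"


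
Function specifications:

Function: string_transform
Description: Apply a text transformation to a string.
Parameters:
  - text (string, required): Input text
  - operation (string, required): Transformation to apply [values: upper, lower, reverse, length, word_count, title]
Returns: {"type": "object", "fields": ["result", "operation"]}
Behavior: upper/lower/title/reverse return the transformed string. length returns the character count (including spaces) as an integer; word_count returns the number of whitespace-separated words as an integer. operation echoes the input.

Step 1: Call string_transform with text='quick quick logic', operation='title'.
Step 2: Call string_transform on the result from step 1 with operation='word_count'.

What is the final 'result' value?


Step 1: string_transform(text='quick quick logic', operation='title')
  -> result = 'Quick Quick Logic'
Step 2: string_transform(text='Quick Quick Logic', operation='word_count')
  words: Quick, Quick, Logic -> 3
  -> result = 3
3


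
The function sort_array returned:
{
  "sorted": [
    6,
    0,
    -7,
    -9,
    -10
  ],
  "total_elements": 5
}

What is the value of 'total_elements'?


5


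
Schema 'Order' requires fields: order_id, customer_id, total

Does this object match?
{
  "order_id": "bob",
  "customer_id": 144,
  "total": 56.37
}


Checking required fields... All present.
Valid - all required fields present


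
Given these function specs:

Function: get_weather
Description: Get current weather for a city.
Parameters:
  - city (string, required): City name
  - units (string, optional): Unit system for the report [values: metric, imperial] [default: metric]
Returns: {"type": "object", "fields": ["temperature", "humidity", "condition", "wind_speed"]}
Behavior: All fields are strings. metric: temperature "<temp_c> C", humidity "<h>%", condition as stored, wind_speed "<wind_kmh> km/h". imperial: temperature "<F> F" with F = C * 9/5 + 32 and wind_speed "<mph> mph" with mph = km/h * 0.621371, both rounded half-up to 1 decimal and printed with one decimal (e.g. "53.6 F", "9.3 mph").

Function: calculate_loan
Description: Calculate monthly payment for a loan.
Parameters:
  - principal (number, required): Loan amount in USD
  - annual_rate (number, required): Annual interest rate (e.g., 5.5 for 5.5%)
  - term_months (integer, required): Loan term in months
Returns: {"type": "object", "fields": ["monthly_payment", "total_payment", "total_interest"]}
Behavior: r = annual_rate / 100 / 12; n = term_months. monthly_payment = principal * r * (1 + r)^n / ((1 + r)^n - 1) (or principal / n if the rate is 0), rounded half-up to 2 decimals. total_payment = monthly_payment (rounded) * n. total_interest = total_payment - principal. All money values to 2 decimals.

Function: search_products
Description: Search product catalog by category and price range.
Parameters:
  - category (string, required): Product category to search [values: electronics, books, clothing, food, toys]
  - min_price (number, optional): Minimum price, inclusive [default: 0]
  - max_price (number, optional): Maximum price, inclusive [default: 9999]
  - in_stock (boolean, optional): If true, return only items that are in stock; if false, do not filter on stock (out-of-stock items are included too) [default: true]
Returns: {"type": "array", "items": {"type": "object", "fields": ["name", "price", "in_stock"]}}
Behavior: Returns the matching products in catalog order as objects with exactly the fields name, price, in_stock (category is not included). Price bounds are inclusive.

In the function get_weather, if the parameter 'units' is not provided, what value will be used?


The get_weather spec declares:
  - units (string, optional): Unit system for the report [values: metric, imperial] [default: metric]
Default:
metric


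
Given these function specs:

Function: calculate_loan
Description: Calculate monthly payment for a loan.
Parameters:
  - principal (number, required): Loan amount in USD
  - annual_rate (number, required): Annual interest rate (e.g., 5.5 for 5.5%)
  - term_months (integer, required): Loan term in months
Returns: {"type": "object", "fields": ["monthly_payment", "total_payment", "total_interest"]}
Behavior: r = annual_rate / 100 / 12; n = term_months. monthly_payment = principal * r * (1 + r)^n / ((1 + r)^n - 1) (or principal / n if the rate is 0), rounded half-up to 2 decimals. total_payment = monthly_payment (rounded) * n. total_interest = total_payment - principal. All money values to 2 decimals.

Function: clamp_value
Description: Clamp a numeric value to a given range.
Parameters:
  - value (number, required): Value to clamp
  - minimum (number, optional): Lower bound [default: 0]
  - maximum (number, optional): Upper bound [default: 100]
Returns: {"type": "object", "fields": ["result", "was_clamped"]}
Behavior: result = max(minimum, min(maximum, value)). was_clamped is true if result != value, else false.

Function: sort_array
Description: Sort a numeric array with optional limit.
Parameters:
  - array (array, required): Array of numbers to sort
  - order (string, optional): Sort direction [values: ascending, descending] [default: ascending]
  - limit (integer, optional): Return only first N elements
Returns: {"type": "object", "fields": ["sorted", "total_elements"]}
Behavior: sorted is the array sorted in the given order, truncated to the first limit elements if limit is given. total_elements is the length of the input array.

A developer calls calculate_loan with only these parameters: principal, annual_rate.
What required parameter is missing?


Required parameters: principal, annual_rate, term_months
Provided: principal, annual_rate
Missing: term_months
term_months


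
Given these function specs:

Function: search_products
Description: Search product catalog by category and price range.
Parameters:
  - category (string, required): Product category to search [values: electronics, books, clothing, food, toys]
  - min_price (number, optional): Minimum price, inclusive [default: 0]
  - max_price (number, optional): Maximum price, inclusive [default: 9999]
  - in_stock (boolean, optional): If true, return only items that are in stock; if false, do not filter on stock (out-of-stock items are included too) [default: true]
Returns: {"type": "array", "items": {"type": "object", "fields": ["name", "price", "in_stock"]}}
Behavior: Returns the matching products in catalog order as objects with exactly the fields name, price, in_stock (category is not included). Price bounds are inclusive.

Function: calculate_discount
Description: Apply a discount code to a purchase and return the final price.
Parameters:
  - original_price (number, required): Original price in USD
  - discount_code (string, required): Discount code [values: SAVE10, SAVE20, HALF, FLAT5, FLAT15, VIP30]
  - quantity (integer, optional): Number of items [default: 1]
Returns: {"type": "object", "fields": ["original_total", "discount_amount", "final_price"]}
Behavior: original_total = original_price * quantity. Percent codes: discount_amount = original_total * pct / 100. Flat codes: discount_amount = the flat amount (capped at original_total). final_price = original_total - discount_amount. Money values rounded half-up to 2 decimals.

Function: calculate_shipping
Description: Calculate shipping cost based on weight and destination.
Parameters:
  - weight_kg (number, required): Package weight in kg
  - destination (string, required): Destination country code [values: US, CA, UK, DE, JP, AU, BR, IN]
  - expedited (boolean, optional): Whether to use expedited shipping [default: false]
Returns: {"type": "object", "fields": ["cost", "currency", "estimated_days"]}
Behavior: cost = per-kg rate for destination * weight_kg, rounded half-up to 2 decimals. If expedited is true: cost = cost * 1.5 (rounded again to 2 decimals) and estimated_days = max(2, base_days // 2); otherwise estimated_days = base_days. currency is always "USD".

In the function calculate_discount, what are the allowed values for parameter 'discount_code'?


The calculate_discount spec declares:
  - discount_code (string, required): Discount code [values: SAVE10, SAVE20, HALF, FLAT5, FLAT15, VIP30]
Allowed values:
SAVE10, SAVE20, HALF, FLAT5, FLAT15, VIP30


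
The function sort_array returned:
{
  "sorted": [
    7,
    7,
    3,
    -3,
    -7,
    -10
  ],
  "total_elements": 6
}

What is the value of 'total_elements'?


6


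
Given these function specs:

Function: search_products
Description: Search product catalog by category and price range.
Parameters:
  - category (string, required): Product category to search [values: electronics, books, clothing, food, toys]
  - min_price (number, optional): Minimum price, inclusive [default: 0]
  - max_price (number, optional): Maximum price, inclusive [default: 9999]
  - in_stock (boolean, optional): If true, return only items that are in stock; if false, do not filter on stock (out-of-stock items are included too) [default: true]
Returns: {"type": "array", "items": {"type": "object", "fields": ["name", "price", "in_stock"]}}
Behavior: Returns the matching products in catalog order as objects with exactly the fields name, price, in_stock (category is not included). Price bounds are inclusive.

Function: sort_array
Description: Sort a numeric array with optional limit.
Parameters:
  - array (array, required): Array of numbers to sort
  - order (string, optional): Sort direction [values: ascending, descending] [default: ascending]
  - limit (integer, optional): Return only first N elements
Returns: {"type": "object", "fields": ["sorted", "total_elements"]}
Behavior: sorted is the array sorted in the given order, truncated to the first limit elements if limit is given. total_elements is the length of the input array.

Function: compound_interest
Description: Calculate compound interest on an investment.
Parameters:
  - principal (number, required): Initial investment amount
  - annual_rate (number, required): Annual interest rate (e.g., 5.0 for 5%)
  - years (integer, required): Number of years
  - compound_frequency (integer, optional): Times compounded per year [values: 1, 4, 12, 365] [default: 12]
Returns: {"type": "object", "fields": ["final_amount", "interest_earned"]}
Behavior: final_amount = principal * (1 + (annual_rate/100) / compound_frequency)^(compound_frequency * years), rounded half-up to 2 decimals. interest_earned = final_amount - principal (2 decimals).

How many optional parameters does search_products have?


Parameters of search_products: category (required), min_price (optional), max_price (optional), in_stock (optional)
Optional count:
3


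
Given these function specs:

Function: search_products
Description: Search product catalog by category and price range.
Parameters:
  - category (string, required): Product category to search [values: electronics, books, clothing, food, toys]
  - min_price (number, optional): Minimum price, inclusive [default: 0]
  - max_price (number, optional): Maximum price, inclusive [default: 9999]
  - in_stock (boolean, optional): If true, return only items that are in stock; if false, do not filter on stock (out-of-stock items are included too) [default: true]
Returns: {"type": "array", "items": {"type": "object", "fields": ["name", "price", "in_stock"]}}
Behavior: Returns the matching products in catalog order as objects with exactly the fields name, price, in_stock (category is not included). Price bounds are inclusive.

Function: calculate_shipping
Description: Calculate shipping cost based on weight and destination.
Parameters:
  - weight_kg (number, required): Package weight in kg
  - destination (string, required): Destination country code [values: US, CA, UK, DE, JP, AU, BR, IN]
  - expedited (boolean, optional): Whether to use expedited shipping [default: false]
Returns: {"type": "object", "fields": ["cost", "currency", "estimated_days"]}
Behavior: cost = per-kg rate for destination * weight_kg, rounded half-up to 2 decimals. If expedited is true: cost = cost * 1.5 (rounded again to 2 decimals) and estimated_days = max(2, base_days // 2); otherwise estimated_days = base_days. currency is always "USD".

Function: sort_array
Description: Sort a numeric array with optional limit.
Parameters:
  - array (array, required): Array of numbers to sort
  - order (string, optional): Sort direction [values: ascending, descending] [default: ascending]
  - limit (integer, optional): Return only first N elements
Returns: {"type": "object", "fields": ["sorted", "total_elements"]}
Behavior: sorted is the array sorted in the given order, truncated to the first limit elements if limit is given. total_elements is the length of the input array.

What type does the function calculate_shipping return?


The calculate_shipping spec declares Returns: {"type": "object", "fields": ["cost", "currency", "estimated_days"]}
Type:
object


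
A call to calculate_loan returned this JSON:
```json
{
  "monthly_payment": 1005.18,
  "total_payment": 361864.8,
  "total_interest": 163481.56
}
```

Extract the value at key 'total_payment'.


361864.8


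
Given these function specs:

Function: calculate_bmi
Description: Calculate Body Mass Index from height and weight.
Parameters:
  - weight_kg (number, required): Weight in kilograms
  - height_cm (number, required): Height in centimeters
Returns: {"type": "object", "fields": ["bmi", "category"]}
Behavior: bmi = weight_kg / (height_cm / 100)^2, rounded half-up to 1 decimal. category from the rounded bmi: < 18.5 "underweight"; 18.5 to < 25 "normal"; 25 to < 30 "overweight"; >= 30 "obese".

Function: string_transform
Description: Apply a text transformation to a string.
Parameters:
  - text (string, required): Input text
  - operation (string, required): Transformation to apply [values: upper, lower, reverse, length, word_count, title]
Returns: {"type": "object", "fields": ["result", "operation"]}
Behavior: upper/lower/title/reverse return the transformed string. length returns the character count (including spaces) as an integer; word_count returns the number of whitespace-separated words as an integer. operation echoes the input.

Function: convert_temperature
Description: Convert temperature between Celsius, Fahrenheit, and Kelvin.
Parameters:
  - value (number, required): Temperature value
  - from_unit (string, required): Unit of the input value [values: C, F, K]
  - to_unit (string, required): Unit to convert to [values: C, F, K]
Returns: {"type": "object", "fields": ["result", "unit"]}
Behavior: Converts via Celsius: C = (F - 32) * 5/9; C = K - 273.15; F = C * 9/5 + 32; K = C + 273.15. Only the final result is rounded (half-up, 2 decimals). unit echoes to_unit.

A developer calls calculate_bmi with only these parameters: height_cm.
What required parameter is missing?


Required parameters: weight_kg, height_cm
Provided: height_cm
Missing: weight_kg
weight_kg


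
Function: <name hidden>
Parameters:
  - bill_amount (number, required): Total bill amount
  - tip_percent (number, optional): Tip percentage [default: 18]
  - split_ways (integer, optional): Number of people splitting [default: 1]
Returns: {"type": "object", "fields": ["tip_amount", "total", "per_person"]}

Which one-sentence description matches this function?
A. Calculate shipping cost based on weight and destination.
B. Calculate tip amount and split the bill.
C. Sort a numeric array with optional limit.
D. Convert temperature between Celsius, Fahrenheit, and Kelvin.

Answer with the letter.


Parameters bill_amount, tip_percent, split_ways and return ["tip_amount", "total", "per_person"] fit: Calculate tip amount and split the bill.
B


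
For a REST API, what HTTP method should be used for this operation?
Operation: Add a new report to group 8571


GET = read, POST = create, PUT = update/replace, DELETE = remove
This operation is a create.
POST


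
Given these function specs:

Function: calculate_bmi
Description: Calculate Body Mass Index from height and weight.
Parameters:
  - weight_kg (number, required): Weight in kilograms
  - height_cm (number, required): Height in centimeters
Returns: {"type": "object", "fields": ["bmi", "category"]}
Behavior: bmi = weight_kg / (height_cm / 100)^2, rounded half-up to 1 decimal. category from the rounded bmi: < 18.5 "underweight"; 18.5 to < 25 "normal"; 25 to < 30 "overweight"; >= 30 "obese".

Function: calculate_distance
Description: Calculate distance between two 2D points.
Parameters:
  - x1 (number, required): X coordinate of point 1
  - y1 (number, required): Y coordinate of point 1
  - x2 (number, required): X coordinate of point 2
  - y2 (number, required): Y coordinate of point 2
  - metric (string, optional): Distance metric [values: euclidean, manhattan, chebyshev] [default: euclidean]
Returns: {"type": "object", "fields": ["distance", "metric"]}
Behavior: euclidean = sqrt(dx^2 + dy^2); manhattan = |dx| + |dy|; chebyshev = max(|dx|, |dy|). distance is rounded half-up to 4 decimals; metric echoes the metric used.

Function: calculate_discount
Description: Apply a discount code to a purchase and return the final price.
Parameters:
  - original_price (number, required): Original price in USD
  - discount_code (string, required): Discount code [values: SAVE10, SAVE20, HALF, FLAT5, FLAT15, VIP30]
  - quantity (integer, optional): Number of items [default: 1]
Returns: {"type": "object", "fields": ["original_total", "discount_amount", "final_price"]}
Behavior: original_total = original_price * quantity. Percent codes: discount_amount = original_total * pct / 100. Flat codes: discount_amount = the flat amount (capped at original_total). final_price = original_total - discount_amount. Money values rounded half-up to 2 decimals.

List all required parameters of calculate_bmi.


Parameters of calculate_bmi and their required/optional flag:
  weight_kg: required
  height_cm: required
height_cm, weight_kg


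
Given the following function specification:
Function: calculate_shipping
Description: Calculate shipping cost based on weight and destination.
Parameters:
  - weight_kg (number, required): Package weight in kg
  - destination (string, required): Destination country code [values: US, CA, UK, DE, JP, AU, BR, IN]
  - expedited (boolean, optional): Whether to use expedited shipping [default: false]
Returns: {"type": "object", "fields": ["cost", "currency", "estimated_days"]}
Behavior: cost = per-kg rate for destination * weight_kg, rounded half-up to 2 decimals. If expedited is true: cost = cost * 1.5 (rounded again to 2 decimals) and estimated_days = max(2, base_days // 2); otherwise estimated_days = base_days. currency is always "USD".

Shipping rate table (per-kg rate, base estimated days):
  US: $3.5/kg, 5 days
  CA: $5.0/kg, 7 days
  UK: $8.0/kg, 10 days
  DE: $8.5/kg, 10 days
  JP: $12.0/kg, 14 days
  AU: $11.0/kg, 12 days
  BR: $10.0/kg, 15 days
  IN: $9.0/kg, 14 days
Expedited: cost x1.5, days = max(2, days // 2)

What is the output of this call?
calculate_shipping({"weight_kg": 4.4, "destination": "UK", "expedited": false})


Rate for UK: $8.0/kg, base 10 days
cost = 8.0 * 4.4 = 35.2 -> 35.20
expedited not set/false: estimated_days = 10
Output:
{"cost": 35.2, "currency": "USD", "estimated_days": 10}


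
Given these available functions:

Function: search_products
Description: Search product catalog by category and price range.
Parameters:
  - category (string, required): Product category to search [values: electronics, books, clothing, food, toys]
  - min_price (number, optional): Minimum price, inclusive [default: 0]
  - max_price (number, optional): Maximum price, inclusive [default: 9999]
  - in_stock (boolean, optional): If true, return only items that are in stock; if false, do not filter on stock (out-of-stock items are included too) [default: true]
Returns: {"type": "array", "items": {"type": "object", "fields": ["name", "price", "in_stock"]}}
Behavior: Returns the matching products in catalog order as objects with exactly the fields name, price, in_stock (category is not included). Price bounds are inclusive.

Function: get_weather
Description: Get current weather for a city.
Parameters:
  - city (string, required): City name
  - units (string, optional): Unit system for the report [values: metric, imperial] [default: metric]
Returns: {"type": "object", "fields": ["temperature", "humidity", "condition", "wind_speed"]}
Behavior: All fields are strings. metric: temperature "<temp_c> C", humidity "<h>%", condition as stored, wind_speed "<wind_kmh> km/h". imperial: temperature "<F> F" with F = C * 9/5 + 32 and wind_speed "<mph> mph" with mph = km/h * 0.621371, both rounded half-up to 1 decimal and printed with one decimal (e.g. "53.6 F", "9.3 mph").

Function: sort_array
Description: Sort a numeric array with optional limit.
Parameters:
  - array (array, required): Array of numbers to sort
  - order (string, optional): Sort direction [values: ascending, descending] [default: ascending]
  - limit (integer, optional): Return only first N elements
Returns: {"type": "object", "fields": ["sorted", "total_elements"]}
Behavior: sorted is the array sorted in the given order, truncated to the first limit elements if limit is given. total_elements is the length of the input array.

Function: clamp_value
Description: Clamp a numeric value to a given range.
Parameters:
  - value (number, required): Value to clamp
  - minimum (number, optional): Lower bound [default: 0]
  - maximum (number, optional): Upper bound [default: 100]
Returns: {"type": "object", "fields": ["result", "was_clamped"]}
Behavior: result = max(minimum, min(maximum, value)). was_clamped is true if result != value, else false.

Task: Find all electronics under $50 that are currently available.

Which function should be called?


The task needs a function whose description is: Search product catalog by category and price range.
search_products


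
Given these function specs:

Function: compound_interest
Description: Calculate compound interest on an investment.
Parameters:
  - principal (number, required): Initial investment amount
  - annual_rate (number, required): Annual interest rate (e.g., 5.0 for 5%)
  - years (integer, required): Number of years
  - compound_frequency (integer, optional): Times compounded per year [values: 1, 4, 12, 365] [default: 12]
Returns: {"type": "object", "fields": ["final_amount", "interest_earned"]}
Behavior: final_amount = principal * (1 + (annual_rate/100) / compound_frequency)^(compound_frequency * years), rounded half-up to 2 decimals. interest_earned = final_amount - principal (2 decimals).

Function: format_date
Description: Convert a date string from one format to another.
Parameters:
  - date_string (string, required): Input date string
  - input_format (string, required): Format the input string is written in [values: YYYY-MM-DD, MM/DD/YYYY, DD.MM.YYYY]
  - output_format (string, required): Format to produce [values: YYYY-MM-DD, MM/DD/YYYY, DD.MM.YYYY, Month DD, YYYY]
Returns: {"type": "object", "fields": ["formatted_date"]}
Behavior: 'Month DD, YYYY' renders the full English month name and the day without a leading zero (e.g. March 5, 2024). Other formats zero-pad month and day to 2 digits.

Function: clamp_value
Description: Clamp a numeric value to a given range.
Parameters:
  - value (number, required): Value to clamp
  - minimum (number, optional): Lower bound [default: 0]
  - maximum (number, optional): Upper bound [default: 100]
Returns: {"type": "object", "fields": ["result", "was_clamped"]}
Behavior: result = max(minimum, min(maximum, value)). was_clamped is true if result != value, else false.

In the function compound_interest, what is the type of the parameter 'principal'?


The compound_interest spec declares:
  - principal (number, required): Initial investment amount
Type:
number


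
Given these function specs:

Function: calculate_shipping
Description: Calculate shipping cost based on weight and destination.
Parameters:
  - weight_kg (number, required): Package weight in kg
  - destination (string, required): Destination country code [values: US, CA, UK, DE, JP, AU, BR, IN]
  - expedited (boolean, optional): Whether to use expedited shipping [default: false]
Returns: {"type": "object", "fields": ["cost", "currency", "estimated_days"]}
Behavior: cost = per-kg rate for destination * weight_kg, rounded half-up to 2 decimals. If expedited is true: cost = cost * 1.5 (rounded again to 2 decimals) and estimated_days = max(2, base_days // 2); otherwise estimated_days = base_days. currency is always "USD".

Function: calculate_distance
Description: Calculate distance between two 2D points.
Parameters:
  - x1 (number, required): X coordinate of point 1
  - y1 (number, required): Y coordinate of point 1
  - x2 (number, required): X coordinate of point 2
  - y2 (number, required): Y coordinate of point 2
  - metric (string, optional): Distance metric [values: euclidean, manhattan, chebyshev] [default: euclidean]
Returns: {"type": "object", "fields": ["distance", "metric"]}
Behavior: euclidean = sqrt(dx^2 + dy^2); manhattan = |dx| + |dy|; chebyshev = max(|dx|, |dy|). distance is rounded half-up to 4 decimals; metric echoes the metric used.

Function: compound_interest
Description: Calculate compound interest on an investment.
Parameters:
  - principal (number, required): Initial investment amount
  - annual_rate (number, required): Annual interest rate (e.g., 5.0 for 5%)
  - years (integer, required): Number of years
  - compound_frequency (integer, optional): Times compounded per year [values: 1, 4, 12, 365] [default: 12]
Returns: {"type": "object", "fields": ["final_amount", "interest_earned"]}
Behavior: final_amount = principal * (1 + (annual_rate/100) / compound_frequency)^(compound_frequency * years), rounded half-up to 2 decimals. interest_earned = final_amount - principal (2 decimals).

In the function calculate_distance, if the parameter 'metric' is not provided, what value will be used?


The calculate_distance spec declares:
  - metric (string, optional): Distance metric [values: euclidean, manhattan, chebyshev] [default: euclidean]
Default:
euclidean


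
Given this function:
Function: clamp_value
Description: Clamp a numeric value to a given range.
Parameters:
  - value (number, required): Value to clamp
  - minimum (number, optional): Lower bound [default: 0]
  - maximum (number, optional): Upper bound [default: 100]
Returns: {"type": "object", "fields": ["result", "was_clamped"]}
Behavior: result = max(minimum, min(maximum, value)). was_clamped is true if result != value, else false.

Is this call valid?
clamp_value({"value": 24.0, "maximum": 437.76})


Checking all required parameters present and types match... All valid.
Valid


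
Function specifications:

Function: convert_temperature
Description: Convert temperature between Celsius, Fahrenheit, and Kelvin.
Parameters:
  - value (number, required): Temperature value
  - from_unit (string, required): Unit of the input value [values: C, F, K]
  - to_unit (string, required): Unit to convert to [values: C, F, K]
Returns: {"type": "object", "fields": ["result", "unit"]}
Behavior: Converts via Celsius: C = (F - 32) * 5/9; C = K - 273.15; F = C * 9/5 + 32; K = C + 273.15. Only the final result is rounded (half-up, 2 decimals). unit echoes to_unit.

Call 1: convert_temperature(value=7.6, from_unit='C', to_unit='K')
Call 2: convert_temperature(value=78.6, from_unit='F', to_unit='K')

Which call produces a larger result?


Call 1:
  Input already in C: 7.6
  To K: 7.6 + 273.15 = 280.75
  Round to 2 decimals: 280.75
  -> 280.75 K
Call 2:
  To C: (78.6 - 32) * 5/9 = 25.888889
  To K: 25.888889 + 273.15 = 299.038889
  Round to 2 decimals: 299.04
  -> 299.04 K
Call 2 (299.04 K)


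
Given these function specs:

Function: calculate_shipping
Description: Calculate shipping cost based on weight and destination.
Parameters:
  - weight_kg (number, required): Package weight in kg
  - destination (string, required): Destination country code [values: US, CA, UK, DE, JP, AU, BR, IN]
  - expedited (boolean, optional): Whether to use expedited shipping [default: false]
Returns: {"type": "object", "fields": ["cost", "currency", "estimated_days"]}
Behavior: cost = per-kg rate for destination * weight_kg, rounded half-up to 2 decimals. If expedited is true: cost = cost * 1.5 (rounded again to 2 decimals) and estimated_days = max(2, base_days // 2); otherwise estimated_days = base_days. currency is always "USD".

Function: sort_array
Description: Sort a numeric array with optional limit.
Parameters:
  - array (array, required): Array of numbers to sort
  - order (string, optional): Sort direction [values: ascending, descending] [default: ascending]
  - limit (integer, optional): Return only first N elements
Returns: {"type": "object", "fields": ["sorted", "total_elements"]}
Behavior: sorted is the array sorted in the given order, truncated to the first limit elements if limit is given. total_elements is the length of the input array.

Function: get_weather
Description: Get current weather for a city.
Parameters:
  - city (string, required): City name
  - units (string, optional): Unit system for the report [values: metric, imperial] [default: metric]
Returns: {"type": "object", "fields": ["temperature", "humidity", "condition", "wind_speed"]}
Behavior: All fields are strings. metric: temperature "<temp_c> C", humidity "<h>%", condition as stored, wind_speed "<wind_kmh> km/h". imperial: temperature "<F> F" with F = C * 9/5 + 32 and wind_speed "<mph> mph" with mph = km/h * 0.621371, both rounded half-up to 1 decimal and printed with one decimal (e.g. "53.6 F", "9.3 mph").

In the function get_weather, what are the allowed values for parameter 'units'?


The get_weather spec declares:
  - units (string, optional): Unit system for the report [values: metric, imperial] [default: metric]
Allowed values:
metric, imperial


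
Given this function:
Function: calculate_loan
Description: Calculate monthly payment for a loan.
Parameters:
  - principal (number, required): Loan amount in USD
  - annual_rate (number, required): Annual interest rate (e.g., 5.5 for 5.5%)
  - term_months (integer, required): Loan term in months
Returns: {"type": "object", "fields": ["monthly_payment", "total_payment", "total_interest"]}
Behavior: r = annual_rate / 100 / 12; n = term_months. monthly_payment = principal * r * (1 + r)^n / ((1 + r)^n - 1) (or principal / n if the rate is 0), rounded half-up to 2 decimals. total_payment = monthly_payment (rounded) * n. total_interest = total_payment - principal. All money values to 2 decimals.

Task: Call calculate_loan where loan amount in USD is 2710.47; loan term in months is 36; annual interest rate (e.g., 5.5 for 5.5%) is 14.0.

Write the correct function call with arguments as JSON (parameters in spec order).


Mapping each described value to its parameter name:
  'Loan amount in USD' -> principal = 2710.47
  'Loan term in months' -> term_months = 36
  'Annual interest rate (e.g., 5.5 for 5.5%)' -> annual_rate = 14.0
calculate_loan({"principal": 2710.47, "annual_rate": 14.0, "term_months": 36})


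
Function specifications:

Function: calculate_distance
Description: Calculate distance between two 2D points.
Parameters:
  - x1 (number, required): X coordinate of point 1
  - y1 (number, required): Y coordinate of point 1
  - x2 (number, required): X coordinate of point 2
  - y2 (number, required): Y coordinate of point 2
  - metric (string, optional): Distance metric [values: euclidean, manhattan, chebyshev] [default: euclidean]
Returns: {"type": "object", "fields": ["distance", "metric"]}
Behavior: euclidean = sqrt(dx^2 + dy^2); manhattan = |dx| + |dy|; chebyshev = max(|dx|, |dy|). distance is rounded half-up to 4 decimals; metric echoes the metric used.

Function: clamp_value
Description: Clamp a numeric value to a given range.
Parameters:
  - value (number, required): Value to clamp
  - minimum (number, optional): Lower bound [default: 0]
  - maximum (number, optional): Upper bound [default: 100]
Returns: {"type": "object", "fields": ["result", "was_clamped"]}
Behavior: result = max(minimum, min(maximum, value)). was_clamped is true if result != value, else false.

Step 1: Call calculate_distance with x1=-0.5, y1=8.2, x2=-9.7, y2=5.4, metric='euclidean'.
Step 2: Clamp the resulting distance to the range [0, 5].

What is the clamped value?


Step 1: calculate_distance (euclidean)
  |dx| = |-9.7 - -0.5| = 9.2; |dy| = |5.4 - 8.2| = 2.8
  euclidean: sqrt(9.2^2 + 2.8^2) = sqrt(92.48) = 9.616652
  Round to 4 decimals: 9.6167
  -> distance = 9.6167
Step 2: clamp_value(value=9.6167, minimum=0, maximum=5)
  result = max(0, min(5, 9.6167)) = max(0, 5) = 5
  was_clamped = (5 != 9.6167) = true
  -> result = 5
5


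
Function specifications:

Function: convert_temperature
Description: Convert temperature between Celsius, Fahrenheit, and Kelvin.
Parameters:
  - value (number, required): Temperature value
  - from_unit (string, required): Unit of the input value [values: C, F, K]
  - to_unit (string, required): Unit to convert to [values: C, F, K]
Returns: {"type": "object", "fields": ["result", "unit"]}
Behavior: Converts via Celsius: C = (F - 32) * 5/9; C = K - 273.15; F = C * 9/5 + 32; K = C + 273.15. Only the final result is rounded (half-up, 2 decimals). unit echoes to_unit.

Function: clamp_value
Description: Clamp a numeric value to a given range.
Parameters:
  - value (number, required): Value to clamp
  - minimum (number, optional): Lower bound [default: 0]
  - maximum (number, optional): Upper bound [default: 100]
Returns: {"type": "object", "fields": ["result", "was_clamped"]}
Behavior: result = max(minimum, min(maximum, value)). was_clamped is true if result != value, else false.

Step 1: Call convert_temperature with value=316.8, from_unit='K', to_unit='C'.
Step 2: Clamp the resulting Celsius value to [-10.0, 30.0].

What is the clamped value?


Step 1: convert_temperature(value=316.8, from_unit=K, to_unit=C)
  To C: 316.8 - 273.15 = 43.65
  Target is C: 43.65
  Round to 2 decimals: 43.65
  -> result = 43.65 C
Step 2: clamp_value(value=43.65, minimum=-10.0, maximum=30.0)
  result = max(-10.0, min(30.0, 43.65)) = max(-10.0, 30.0) = 30.0
  was_clamped = (30.0 != 43.65) = true
  -> result = 30.0
30.0


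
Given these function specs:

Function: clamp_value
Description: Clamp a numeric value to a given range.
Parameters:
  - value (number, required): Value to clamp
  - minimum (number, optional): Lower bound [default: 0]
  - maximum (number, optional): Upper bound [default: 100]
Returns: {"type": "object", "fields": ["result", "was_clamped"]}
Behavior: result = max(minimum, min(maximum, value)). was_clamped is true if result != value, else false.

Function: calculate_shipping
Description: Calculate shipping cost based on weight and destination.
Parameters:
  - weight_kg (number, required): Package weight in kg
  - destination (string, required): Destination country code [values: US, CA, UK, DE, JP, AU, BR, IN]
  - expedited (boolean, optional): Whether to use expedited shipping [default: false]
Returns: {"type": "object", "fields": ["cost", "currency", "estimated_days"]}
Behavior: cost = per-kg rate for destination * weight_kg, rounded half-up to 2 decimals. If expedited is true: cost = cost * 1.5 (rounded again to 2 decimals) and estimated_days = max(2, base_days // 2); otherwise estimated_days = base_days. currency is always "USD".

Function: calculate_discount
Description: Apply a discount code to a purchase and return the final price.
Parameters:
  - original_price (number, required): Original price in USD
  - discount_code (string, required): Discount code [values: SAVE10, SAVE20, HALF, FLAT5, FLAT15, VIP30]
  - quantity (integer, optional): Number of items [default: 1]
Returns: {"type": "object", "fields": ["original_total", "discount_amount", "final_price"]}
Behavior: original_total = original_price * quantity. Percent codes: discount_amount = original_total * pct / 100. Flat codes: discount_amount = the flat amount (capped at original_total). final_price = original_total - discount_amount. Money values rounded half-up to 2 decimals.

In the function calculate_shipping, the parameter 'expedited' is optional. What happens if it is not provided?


The calculate_shipping spec declares:
  - expedited (boolean, optional): Whether to use expedited shipping [default: false]
It defaults to false


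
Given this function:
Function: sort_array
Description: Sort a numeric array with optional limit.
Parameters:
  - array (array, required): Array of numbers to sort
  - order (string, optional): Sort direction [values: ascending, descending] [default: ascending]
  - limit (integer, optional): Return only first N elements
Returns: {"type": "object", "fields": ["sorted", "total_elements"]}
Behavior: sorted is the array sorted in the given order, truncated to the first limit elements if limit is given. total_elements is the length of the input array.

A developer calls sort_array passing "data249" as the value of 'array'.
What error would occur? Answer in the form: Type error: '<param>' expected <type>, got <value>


Spec: 'array' is declared as array; "data249" is a string.
Type error: 'array' expected array, got "data249"


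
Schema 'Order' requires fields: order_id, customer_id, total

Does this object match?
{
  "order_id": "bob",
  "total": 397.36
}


Checking required fields...
Missing: customer_id
Invalid - missing required field 'customer_id'


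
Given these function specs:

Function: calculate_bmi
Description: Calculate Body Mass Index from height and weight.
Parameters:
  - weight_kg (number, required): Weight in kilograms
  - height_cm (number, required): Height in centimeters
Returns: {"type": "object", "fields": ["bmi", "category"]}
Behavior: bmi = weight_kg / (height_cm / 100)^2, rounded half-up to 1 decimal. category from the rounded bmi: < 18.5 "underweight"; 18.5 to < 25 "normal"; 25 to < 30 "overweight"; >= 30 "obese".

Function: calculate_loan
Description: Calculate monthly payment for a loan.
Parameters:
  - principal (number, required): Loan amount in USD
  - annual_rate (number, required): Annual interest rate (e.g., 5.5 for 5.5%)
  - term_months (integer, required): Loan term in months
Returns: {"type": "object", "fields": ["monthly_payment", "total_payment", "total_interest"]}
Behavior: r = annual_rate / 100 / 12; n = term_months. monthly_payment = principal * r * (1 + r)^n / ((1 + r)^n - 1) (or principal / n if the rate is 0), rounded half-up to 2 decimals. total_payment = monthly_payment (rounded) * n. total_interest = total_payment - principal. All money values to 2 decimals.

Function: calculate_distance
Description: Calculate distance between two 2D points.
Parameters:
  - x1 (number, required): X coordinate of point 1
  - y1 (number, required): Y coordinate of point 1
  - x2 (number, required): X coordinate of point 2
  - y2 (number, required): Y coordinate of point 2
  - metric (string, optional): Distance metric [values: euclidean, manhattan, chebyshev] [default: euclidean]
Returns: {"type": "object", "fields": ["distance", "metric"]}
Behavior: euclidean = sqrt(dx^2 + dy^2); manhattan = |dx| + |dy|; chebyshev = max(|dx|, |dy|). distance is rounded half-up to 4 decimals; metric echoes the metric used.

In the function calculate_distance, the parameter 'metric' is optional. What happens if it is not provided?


The calculate_distance spec declares:
  - metric (string, optional): Distance metric [values: euclidean, manhattan, chebyshev] [default: euclidean]
It defaults to euclidean


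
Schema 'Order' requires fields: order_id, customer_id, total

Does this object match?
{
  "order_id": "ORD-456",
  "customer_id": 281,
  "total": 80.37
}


Checking required fields... All present.
Valid - all required fields present
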